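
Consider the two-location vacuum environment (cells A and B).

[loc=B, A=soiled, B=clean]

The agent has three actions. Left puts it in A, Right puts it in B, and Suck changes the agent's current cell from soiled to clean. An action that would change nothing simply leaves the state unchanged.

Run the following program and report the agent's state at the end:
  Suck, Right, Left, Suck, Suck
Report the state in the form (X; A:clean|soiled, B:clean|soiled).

t=1 Suck ⇒ (B; A:soiled, B:clean)
t=2 Right ⇒ (B; A:soiled, B:clean)
t=3 Left ⇒ (A; A:soiled, B:clean)
t=4 Suck ⇒ (A; A:clean, B:clean)
t=5 Suck ⇒ (A; A:clean, B:clean)

(A; A:clean, B:clean)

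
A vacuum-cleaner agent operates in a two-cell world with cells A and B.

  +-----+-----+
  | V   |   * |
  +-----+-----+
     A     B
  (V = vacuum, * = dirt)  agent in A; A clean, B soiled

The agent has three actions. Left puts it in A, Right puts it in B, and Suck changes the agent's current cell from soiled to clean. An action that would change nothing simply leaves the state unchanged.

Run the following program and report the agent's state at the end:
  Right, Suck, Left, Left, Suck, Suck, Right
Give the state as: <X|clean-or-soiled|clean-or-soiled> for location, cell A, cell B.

<B|clean|clean>

t=1 Right ⇒ <B|clean|soiled>
t=2 Suck ⇒ <B|clean|clean>
t=3 Left ⇒ <A|clean|clean>
t=4 Left ⇒ <A|clean|clean>
t=5 Suck ⇒ <A|clean|clean>
t=6 Suck ⇒ <A|clean|clean>
t=7 Right ⇒ <B|clean|clean>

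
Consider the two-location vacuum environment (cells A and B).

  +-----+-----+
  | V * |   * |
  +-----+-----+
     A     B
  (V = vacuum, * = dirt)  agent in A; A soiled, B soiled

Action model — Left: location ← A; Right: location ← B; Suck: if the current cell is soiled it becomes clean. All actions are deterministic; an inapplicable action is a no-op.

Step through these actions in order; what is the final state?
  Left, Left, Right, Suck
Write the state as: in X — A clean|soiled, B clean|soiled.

[1] after Left: in A — A soiled, B soiled
[2] after Left: in A — A soiled, B soiled
[3] after Right: in B — A soiled, B soiled
[4] after Suck: in B — A soiled, B clean

in B — A soiled, B clean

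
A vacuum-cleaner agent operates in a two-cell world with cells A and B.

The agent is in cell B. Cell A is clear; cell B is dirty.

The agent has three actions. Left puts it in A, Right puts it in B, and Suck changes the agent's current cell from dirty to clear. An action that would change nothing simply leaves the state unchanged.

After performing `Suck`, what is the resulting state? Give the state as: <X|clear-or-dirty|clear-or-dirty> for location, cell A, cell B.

start: <B|clear|dirty>
Suck (#1): <B|clear|clear>

<B|clear|clear>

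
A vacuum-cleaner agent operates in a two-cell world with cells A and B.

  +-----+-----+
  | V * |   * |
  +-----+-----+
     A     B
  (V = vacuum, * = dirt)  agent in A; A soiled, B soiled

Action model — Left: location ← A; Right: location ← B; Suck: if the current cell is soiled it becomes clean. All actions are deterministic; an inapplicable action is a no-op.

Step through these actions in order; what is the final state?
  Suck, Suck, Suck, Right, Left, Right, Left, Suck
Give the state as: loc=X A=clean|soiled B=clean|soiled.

loc=A A=clean B=soiled

1. Suck → loc=A A=clean B=soiled
2. Suck → loc=A A=clean B=soiled
3. Suck → loc=A A=clean B=soiled
4. Right → loc=B A=clean B=soiled
5. Left → loc=A A=clean B=soiled
6. Right → loc=B A=clean B=soiled
7. Left → loc=A A=clean B=soiled
8. Suck → loc=A A=clean B=soiled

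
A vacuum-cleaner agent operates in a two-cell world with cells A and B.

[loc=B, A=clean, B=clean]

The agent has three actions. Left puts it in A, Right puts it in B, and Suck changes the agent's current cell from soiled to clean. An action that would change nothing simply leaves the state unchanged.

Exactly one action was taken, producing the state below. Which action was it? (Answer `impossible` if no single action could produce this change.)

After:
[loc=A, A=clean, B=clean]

Left

try  Left: (A; A:clean, B:clean)  ← match
try Right: (B; A:clean, B:clean)
try  Suck: (B; A:clean, B:clean)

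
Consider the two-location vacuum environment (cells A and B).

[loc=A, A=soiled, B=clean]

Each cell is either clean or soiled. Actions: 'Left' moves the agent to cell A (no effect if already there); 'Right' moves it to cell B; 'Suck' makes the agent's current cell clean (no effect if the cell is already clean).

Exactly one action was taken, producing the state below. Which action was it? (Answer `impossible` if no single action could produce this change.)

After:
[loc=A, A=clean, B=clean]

Suck

try  Left: loc=A A=soiled B=clean
try Right: loc=B A=soiled B=clean
try  Suck: loc=A A=clean B=clean  ← match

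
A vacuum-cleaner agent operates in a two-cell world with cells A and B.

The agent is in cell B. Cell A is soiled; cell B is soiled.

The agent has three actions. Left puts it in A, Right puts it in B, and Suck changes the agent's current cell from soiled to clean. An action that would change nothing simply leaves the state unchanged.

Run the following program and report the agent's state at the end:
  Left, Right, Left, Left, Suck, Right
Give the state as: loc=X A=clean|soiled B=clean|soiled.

1. Left → loc=A A=soiled B=soiled
2. Right → loc=B A=soiled B=soiled
3. Left → loc=A A=soiled B=soiled
4. Left → loc=A A=soiled B=soiled
5. Suck → loc=A A=clean B=soiled
6. Right → loc=B A=clean B=soiled

loc=B A=clean B=soiled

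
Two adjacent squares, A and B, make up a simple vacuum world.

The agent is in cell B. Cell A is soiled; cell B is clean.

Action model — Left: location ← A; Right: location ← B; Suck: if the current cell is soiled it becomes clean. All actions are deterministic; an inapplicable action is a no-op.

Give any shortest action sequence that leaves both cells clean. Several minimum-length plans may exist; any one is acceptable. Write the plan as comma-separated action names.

Left (#1): <A|soiled|clean>
Suck (#2): <A|clean|clean>
min 2: go A then Suck

Left, Suck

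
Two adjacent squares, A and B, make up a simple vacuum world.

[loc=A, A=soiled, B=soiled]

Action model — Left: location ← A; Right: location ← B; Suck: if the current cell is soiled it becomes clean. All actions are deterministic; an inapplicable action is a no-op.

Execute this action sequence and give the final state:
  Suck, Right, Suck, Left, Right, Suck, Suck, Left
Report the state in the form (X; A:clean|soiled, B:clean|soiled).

(A; A:clean, B:clean)

Suck (#1): (A; A:clean, B:soiled)
Right (#2): (B; A:clean, B:soiled)
Suck (#3): (B; A:clean, B:clean)
Left (#4): (A; A:clean, B:clean)
Right (#5): (B; A:clean, B:clean)
Suck (#6): (B; A:clean, B:clean)
Suck (#7): (B; A:clean, B:clean)
Left (#8): (A; A:clean, B:clean)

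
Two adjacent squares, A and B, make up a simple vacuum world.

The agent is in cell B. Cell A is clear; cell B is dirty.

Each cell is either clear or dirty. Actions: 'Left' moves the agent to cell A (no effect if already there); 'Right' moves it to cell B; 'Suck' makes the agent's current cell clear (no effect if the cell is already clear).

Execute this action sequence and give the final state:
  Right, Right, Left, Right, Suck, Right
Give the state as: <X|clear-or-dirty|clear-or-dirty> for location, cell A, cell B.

1) do Right; now <B|clear|dirty>
2) do Right; now <B|clear|dirty>
3) do Left; now <A|clear|dirty>
4) do Right; now <B|clear|dirty>
5) do Suck; now <B|clear|clear>
6) do Right; now <B|clear|clear>

<B|clear|clear>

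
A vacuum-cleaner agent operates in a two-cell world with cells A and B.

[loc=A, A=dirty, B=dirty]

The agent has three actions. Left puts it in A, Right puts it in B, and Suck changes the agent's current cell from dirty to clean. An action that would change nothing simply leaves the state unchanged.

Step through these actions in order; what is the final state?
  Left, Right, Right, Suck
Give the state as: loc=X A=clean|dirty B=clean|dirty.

loc=B A=dirty B=clean

t=1 Left ⇒ loc=A A=dirty B=dirty
t=2 Right ⇒ loc=B A=dirty B=dirty
t=3 Right ⇒ loc=B A=dirty B=dirty
t=4 Suck ⇒ loc=B A=dirty B=clean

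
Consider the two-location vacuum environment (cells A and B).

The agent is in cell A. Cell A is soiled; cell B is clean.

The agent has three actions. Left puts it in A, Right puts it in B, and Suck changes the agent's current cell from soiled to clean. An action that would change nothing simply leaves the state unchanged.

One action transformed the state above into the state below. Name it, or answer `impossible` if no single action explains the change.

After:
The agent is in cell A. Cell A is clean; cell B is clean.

try  Left: loc=A A=soiled B=clean
try Right: loc=B A=soiled B=clean
try  Suck: loc=A A=clean B=clean  ← match

Suck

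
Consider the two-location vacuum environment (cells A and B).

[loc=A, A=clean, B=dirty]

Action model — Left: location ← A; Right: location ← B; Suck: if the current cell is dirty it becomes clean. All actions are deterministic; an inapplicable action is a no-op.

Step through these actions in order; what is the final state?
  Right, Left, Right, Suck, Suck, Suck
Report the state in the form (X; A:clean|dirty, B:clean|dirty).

Right (#1): (B; A:clean, B:dirty)
Left (#2): (A; A:clean, B:dirty)
Right (#3): (B; A:clean, B:dirty)
Suck (#4): (B; A:clean, B:clean)
Suck (#5): (B; A:clean, B:clean)
Suck (#6): (B; A:clean, B:clean)

(B; A:clean, B:clean)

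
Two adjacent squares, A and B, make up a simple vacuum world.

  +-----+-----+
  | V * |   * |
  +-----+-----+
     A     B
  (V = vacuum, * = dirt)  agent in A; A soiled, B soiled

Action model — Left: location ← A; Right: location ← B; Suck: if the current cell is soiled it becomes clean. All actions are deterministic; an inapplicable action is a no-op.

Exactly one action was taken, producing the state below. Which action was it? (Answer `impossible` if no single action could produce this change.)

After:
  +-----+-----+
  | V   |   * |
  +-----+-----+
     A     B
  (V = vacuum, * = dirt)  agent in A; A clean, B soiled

Suck

try  Left: in A — A soiled, B soiled
try Right: in B — A soiled, B soiled
try  Suck: in A — A clean, B soiled  ← match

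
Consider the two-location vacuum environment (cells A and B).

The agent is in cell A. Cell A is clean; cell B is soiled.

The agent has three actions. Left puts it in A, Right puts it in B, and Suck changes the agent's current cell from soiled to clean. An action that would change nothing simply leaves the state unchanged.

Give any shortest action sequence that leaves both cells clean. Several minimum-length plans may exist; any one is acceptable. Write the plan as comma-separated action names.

Right, Suck

step 1/2 (Right): <B|clean|soiled>
step 2/2 (Suck): <B|clean|clean>
min 2: go B then Suck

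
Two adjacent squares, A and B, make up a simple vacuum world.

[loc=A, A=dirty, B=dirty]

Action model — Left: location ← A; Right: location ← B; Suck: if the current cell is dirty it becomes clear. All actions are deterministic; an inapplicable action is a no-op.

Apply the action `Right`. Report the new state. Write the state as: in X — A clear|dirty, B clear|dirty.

in B — A dirty, B dirty

start: in A — A dirty, B dirty
1. Right → in B — A dirty, B dirty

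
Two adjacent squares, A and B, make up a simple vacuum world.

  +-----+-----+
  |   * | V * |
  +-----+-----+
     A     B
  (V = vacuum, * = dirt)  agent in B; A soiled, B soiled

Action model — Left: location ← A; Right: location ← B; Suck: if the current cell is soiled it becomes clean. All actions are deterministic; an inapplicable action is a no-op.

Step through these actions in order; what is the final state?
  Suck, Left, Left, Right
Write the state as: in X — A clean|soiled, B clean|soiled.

in B — A soiled, B clean

[1] after Suck: in B — A soiled, B clean
[2] after Left: in A — A soiled, B clean
[3] after Left: in A — A soiled, B clean
[4] after Right: in B — A soiled, B clean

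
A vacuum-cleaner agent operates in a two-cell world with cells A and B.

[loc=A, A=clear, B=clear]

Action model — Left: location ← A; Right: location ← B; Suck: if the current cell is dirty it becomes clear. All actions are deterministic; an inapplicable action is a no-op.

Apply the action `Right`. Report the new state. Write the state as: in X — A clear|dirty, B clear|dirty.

start: in A — A clear, B clear
1. Right → in B — A clear, B clear

in B — A clear, B clear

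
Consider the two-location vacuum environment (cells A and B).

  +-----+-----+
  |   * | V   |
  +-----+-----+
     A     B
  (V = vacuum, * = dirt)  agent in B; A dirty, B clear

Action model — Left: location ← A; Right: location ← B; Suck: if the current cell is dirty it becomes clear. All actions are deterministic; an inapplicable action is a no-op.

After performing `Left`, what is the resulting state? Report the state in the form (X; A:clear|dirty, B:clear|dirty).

(A; A:dirty, B:clear)

start: (B; A:dirty, B:clear)
1) do Left; now (A; A:dirty, B:clear)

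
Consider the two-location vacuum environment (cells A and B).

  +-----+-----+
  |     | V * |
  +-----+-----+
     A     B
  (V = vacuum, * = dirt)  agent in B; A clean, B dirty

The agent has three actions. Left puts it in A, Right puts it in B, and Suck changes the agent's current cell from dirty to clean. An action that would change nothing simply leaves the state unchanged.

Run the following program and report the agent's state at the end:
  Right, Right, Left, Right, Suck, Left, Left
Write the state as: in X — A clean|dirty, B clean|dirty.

in A — A clean, B clean

step 1/7 (Right): in B — A clean, B dirty
step 2/7 (Right): in B — A clean, B dirty
step 3/7 (Left): in A — A clean, B dirty
step 4/7 (Right): in B — A clean, B dirty
step 5/7 (Suck): in B — A clean, B clean
step 6/7 (Left): in A — A clean, B clean
step 7/7 (Left): in A — A clean, B clean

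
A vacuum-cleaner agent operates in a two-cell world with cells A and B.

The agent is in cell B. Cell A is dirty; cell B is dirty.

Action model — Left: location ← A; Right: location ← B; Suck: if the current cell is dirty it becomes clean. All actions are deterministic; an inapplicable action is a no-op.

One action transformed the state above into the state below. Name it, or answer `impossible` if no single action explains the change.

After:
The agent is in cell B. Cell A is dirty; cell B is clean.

try  Left: <A|dirty|dirty>
try Right: <B|dirty|dirty>
try  Suck: <B|dirty|clean>  ← match

Suck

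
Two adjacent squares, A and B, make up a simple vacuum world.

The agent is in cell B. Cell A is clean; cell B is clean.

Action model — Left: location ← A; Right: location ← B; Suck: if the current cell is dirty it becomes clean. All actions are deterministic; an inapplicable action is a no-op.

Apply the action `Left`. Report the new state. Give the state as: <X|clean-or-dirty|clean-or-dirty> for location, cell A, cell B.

start: <B|clean|clean>
Left (#1): <A|clean|clean>

<A|clean|clean>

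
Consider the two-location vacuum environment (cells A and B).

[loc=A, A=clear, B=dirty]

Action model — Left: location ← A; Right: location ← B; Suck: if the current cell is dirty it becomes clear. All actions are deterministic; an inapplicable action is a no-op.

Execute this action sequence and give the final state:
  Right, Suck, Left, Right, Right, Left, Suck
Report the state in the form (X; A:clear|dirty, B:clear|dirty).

(A; A:clear, B:clear)

step 1/7 (Right): (B; A:clear, B:dirty)
step 2/7 (Suck): (B; A:clear, B:clear)
step 3/7 (Left): (A; A:clear, B:clear)
step 4/7 (Right): (B; A:clear, B:clear)
step 5/7 (Right): (B; A:clear, B:clear)
step 6/7 (Left): (A; A:clear, B:clear)
step 7/7 (Suck): (A; A:clear, B:clear)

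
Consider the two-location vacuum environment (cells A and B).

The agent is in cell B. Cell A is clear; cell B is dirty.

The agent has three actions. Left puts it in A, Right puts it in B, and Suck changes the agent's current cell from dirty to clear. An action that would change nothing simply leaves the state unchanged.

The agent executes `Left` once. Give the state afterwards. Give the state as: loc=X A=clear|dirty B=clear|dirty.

start: loc=B A=clear B=dirty
t=1 Left ⇒ loc=A A=clear B=dirty

loc=A A=clear B=dirty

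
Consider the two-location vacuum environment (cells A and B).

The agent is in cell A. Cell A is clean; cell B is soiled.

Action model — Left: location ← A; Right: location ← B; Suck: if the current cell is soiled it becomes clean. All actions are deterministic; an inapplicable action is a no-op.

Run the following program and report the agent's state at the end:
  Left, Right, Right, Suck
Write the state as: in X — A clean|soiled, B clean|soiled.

t=1 Left ⇒ in A — A clean, B soiled
t=2 Right ⇒ in B — A clean, B soiled
t=3 Right ⇒ in B — A clean, B soiled
t=4 Suck ⇒ in B — A clean, B clean

in B — A clean, B clean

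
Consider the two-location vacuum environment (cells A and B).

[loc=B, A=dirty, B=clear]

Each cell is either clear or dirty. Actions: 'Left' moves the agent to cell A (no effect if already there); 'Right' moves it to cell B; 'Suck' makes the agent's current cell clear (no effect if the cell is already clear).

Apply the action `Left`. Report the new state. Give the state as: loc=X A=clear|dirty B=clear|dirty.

start: loc=B A=dirty B=clear
Left (#1): loc=A A=dirty B=clear

loc=A A=dirty B=clear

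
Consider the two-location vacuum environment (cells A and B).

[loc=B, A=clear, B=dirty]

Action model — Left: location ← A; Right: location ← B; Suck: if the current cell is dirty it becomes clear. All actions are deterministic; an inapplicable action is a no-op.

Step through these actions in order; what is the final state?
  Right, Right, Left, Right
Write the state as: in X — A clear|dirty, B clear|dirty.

in B — A clear, B dirty

Right (#1): in B — A clear, B dirty
Right (#2): in B — A clear, B dirty
Left (#3): in A — A clear, B dirty
Right (#4): in B — A clear, B dirty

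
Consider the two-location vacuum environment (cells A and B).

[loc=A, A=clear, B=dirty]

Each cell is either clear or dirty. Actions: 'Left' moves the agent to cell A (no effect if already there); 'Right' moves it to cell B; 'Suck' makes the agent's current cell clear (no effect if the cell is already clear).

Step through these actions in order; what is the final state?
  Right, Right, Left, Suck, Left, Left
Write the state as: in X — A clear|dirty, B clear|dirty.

1) do Right; now in B — A clear, B dirty
2) do Right; now in B — A clear, B dirty
3) do Left; now in A — A clear, B dirty
4) do Suck; now in A — A clear, B dirty
5) do Left; now in A — A clear, B dirty
6) do Left; now in A — A clear, B dirty

in A — A clear, B dirty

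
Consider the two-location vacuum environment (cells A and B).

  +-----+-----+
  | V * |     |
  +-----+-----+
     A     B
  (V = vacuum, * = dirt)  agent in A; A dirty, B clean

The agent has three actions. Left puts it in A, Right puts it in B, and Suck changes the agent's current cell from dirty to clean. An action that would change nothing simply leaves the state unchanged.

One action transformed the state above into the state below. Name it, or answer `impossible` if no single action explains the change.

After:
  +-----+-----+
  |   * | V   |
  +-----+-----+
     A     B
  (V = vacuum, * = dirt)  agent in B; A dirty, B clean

Right

try  Left: <A|dirty|clean>
try Right: <B|dirty|clean>  ← match
try  Suck: <A|clean|clean>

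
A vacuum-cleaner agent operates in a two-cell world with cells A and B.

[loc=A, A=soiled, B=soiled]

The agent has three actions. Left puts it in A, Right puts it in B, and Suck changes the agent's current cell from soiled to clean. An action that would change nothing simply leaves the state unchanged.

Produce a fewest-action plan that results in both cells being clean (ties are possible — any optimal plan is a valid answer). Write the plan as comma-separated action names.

t=1 Suck ⇒ in A — A clean, B soiled
t=2 Right ⇒ in B — A clean, B soiled
t=3 Suck ⇒ in B — A clean, B clean
min 3: Suck A + move + Suck B

Suck, Right, Suck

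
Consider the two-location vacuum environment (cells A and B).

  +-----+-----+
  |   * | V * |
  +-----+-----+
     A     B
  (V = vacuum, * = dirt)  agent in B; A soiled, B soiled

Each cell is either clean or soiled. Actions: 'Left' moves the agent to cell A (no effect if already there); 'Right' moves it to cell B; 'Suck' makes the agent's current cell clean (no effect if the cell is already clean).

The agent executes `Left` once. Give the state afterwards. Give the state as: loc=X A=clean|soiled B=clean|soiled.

loc=A A=soiled B=soiled

start: loc=B A=soiled B=soiled
t=1 Left ⇒ loc=A A=soiled B=soiled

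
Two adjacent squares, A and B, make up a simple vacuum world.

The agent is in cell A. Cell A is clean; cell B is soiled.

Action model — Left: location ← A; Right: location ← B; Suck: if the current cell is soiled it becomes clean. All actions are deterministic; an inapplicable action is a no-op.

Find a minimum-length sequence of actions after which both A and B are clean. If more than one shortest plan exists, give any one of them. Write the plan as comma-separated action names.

1. Right → loc=B A=clean B=soiled
2. Suck → loc=B A=clean B=clean
min 2: go B then Suck

Right, Suck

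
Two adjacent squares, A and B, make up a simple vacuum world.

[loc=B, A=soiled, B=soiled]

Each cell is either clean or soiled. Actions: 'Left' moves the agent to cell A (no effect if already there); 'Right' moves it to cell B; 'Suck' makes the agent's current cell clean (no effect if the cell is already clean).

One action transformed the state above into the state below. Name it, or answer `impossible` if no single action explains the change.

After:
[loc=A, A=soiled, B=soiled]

try  Left: in A — A soiled, B soiled  ← match
try Right: in B — A soiled, B soiled
try  Suck: in B — A soiled, B clean

Left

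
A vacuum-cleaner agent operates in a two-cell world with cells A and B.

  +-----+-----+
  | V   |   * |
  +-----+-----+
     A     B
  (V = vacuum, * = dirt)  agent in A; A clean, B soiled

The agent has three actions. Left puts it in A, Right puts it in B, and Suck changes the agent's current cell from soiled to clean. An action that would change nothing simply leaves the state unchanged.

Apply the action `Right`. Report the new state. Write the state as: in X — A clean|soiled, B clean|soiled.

start: in A — A clean, B soiled
t=1 Right ⇒ in B — A clean, B soiled

in B — A clean, B soiled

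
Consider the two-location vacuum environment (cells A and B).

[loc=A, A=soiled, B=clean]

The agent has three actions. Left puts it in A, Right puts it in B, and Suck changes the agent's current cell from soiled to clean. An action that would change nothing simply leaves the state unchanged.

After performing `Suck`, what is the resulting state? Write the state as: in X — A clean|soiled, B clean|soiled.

in A — A clean, B clean

start: in A — A soiled, B clean
step 1/1 (Suck): in A — A clean, B clean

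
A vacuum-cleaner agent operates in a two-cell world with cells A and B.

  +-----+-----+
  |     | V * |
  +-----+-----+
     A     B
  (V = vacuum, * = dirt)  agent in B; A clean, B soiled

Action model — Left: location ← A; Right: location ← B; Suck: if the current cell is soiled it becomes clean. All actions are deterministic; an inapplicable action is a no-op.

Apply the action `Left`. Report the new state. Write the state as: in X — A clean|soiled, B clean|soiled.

in A — A clean, B soiled

start: in B — A clean, B soiled
[1] after Left: in A — A clean, B soiled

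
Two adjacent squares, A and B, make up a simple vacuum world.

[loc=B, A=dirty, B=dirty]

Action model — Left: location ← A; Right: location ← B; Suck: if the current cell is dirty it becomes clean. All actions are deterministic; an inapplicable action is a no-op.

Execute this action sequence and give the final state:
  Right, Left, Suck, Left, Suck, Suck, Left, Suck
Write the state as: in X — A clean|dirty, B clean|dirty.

1. Right → in B — A dirty, B dirty
2. Left → in A — A dirty, B dirty
3. Suck → in A — A clean, B dirty
4. Left → in A — A clean, B dirty
5. Suck → in A — A clean, B dirty
6. Suck → in A — A clean, B dirty
7. Left → in A — A clean, B dirty
8. Suck → in A — A clean, B dirty

in A — A clean, B dirty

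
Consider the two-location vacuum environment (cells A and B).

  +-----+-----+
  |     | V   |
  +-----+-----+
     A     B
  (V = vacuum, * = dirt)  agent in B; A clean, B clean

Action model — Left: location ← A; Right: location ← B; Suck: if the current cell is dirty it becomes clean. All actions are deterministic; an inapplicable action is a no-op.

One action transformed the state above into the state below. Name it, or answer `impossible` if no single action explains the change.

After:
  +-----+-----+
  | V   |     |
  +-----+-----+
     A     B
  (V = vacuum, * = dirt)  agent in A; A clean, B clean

Left

try  Left: <A|clean|clean>  ← match
try Right: <B|clean|clean>
try  Suck: <B|clean|clean>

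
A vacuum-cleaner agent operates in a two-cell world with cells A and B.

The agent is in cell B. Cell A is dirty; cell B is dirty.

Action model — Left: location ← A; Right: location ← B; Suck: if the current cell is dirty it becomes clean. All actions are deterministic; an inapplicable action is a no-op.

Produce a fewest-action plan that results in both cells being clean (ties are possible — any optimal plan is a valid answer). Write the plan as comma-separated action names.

Suck, Left, Suck

t=1 Suck ⇒ (B; A:dirty, B:clean)
t=2 Left ⇒ (A; A:dirty, B:clean)
t=3 Suck ⇒ (A; A:clean, B:clean)
min 3: Suck B + move + Suck A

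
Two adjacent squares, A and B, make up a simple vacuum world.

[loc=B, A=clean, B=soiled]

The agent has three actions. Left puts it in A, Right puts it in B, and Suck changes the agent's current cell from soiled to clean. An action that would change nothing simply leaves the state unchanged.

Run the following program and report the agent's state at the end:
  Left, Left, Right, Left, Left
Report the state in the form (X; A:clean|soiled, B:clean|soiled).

t=1 Left ⇒ (A; A:clean, B:soiled)
t=2 Left ⇒ (A; A:clean, B:soiled)
t=3 Right ⇒ (B; A:clean, B:soiled)
t=4 Left ⇒ (A; A:clean, B:soiled)
t=5 Left ⇒ (A; A:clean, B:soiled)

(A; A:clean, B:soiled)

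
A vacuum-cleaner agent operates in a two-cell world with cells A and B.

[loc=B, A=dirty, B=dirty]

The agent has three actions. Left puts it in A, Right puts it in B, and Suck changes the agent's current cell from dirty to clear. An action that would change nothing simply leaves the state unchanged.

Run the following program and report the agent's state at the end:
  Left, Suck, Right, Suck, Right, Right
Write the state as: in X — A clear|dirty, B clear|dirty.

Left (#1): in A — A dirty, B dirty
Suck (#2): in A — A clear, B dirty
Right (#3): in B — A clear, B dirty
Suck (#4): in B — A clear, B clear
Right (#5): in B — A clear, B clear
Right (#6): in B — A clear, B clear

in B — A clear, B clear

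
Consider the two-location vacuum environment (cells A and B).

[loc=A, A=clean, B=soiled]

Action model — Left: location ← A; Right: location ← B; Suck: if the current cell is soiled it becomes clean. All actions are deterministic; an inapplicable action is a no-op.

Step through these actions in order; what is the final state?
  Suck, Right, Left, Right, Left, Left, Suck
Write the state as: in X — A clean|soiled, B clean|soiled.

1. Suck → in A — A clean, B soiled
2. Right → in B — A clean, B soiled
3. Left → in A — A clean, B soiled
4. Right → in B — A clean, B soiled
5. Left → in A — A clean, B soiled
6. Left → in A — A clean, B soiled
7. Suck → in A — A clean, B soiled

in A — A clean, B soiled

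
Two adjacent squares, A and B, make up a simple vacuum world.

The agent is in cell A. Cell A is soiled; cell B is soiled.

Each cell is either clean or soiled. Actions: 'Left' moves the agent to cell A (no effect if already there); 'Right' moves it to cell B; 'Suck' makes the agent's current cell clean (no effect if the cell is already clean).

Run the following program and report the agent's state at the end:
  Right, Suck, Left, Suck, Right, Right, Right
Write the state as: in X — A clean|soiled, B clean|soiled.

1. Right → in B — A soiled, B soiled
2. Suck → in B — A soiled, B clean
3. Left → in A — A soiled, B clean
4. Suck → in A — A clean, B clean
5. Right → in B — A clean, B clean
6. Right → in B — A clean, B clean
7. Right → in B — A clean, B clean

in B — A clean, B clean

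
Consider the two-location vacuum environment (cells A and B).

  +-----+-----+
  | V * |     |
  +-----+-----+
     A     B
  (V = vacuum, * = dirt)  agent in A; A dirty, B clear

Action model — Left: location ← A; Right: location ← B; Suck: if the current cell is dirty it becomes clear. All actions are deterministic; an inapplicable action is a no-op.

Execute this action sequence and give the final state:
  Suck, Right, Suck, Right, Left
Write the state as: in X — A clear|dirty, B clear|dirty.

in A — A clear, B clear

1) do Suck; now in A — A clear, B clear
2) do Right; now in B — A clear, B clear
3) do Suck; now in B — A clear, B clear
4) do Right; now in B — A clear, B clear
5) do Left; now in A — A clear, B clear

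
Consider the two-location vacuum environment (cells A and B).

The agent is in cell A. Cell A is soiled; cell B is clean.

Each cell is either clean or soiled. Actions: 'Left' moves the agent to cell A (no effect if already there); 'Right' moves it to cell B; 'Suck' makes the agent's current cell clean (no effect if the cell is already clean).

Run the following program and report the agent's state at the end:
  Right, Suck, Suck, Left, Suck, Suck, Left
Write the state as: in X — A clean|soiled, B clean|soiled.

1) do Right; now in B — A soiled, B clean
2) do Suck; now in B — A soiled, B clean
3) do Suck; now in B — A soiled, B clean
4) do Left; now in A — A soiled, B clean
5) do Suck; now in A — A clean, B clean
6) do Suck; now in A — A clean, B clean
7) do Left; now in A — A clean, B clean

in A — A clean, B clean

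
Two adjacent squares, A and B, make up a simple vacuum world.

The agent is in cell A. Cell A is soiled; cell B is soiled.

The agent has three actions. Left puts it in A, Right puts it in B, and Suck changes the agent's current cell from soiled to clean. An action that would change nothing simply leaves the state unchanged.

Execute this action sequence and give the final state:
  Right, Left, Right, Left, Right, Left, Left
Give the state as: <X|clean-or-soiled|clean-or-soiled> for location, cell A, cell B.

[1] after Right: <B|soiled|soiled>
[2] after Left: <A|soiled|soiled>
[3] after Right: <B|soiled|soiled>
[4] after Left: <A|soiled|soiled>
[5] after Right: <B|soiled|soiled>
[6] after Left: <A|soiled|soiled>
[7] after Left: <A|soiled|soiled>

<A|soiled|soiled>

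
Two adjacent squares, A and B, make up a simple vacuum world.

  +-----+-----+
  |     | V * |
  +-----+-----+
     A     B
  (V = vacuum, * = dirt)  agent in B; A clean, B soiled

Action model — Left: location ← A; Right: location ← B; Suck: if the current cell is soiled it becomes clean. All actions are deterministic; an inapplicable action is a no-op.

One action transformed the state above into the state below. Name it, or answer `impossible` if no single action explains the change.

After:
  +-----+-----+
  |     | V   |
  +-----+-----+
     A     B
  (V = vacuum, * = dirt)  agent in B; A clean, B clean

try  Left: (A; A:clean, B:soiled)
try Right: (B; A:clean, B:soiled)
try  Suck: (B; A:clean, B:clean)  ← match

Suck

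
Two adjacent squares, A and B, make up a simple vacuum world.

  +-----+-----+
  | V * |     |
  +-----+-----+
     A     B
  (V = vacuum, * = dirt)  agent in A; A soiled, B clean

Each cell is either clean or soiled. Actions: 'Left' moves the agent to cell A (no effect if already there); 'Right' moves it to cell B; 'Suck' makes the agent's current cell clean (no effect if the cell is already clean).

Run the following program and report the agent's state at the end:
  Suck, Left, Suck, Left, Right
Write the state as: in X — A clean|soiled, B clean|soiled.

1. Suck → in A — A clean, B clean
2. Left → in A — A clean, B clean
3. Suck → in A — A clean, B clean
4. Left → in A — A clean, B clean
5. Right → in B — A clean, B clean

in B — A clean, B clean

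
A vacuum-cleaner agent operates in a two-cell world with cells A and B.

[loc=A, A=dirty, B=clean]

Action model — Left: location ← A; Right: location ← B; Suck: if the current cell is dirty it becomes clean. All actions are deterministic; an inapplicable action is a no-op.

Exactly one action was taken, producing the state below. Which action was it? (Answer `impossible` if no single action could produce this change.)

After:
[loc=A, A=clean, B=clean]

Suck

try  Left: in A — A dirty, B clean
try Right: in B — A dirty, B clean
try  Suck: in A — A clean, B clean  ← match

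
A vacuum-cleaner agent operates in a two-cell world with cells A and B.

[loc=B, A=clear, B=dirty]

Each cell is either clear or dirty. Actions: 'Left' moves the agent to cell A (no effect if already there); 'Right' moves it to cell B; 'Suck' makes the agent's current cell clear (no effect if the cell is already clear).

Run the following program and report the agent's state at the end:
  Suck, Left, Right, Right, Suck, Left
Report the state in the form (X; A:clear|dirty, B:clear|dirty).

t=1 Suck ⇒ (B; A:clear, B:clear)
t=2 Left ⇒ (A; A:clear, B:clear)
t=3 Right ⇒ (B; A:clear, B:clear)
t=4 Right ⇒ (B; A:clear, B:clear)
t=5 Suck ⇒ (B; A:clear, B:clear)
t=6 Left ⇒ (A; A:clear, B:clear)

(A; A:clear, B:clear)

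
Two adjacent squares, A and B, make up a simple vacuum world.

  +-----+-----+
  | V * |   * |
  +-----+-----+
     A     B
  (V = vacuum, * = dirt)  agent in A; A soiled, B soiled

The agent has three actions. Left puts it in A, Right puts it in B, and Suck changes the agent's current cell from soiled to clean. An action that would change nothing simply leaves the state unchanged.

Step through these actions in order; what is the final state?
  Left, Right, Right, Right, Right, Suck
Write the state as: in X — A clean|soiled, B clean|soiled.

in B — A soiled, B clean

Left (#1): in A — A soiled, B soiled
Right (#2): in B — A soiled, B soiled
Right (#3): in B — A soiled, B soiled
Right (#4): in B — A soiled, B soiled
Right (#5): in B — A soiled, B soiled
Suck (#6): in B — A soiled, B clean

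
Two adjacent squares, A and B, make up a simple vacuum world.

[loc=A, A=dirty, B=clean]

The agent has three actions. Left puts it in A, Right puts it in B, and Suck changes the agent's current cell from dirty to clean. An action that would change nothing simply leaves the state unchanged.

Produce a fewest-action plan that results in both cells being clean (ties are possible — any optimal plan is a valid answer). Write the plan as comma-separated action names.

Suck

1. Suck → (A; A:clean, B:clean)
min 1: A is dirty, one Suck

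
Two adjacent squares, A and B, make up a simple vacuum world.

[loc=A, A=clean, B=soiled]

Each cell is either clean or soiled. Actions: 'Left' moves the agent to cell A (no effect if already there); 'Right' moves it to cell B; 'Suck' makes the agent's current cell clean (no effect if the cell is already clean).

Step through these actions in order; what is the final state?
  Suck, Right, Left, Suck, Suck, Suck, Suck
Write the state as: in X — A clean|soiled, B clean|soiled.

in A — A clean, B soiled

t=1 Suck ⇒ in A — A clean, B soiled
t=2 Right ⇒ in B — A clean, B soiled
t=3 Left ⇒ in A — A clean, B soiled
t=4 Suck ⇒ in A — A clean, B soiled
t=5 Suck ⇒ in A — A clean, B soiled
t=6 Suck ⇒ in A — A clean, B soiled
t=7 Suck ⇒ in A — A clean, B soiled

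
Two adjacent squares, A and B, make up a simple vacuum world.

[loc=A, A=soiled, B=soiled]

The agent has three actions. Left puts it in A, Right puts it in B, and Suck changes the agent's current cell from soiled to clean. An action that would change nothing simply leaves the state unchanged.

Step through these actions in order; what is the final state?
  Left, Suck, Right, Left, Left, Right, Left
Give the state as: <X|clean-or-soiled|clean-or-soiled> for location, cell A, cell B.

<A|clean|soiled>

step 1/7 (Left): <A|soiled|soiled>
step 2/7 (Suck): <A|clean|soiled>
step 3/7 (Right): <B|clean|soiled>
step 4/7 (Left): <A|clean|soiled>
step 5/7 (Left): <A|clean|soiled>
step 6/7 (Right): <B|clean|soiled>
step 7/7 (Left): <A|clean|soiled>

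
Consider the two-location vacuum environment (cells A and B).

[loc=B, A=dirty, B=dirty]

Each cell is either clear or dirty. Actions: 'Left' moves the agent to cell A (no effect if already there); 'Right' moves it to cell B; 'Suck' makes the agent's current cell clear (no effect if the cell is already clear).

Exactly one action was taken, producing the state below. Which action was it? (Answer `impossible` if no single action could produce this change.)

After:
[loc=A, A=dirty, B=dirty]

Left

try  Left: loc=A A=dirty B=dirty  ← match
try Right: loc=B A=dirty B=dirty
try  Suck: loc=B A=dirty B=clear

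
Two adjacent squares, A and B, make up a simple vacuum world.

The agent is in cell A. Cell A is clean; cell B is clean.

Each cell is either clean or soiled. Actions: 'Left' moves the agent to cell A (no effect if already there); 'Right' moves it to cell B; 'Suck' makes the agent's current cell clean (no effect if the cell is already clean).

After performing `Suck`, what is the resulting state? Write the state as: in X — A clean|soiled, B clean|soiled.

in A — A clean, B clean

start: in A — A clean, B clean
step 1/1 (Suck): in A — A clean, B clean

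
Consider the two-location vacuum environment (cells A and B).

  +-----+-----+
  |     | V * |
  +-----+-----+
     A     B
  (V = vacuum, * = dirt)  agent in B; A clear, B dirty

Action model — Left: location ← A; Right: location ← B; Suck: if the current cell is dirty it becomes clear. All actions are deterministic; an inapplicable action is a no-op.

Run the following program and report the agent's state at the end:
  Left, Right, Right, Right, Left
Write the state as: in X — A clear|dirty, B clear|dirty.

[1] after Left: in A — A clear, B dirty
[2] after Right: in B — A clear, B dirty
[3] after Right: in B — A clear, B dirty
[4] after Right: in B — A clear, B dirty
[5] after Left: in A — A clear, B dirty

in A — A clear, B dirty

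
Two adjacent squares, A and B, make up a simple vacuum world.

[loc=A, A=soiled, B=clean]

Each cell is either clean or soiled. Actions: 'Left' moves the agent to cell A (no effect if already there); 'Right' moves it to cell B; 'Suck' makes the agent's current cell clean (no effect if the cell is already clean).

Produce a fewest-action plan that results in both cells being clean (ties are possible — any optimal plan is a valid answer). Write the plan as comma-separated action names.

[1] after Suck: <A|clean|clean>
min 1: A is soiled, one Suck

Suck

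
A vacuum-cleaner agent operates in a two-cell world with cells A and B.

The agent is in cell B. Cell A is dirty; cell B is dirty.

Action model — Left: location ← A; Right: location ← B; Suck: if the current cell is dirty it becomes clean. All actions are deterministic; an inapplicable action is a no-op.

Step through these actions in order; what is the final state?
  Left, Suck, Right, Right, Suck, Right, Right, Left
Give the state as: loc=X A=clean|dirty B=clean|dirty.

[1] after Left: loc=A A=dirty B=dirty
[2] after Suck: loc=A A=clean B=dirty
[3] after Right: loc=B A=clean B=dirty
[4] after Right: loc=B A=clean B=dirty
[5] after Suck: loc=B A=clean B=clean
[6] after Right: loc=B A=clean B=clean
[7] after Right: loc=B A=clean B=clean
[8] after Left: loc=A A=clean B=clean

loc=A A=clean B=clean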